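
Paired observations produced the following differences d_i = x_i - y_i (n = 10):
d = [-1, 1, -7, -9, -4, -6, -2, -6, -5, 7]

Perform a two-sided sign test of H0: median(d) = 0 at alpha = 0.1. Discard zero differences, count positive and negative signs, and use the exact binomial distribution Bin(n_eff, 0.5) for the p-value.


Step 1: Discard zero differences. Original n = 10; n_eff = number of nonzero differences = 10.
Nonzero differences (with sign): -1, +1, -7, -9, -4, -6, -2, -6, -5, +7
Step 2: Count signs: positive = 2, negative = 8.
Step 3: Under H0: P(positive) = 0.5, so the number of positives S ~ Bin(10, 0.5).
Step 4: Two-sided exact p-value = sum of Bin(10,0.5) probabilities at or below the observed probability = 0.109375.
Step 5: alpha = 0.1. fail to reject H0.

n_eff = 10, pos = 2, neg = 8, p = 0.109375, fail to reject H0.


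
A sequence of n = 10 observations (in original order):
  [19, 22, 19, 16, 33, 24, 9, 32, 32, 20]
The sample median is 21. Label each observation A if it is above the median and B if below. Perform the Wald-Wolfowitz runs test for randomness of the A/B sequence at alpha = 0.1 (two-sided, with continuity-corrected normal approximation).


Step 1: Compute median = 21; label A = above, B = below.
Labels in order: BABBAABAAB  (n_A = 5, n_B = 5)
Step 2: Count runs R = 7.
Step 3: Under H0 (random ordering), E[R] = 2*n_A*n_B/(n_A+n_B) + 1 = 2*5*5/10 + 1 = 6.0000.
        Var[R] = 2*n_A*n_B*(2*n_A*n_B - n_A - n_B) / ((n_A+n_B)^2 * (n_A+n_B-1)) = 2000/900 = 2.2222.
        SD[R] = 1.4907.
Step 4: Continuity-corrected z = (R - 0.5 - E[R]) / SD[R] = (7 - 0.5 - 6.0000) / 1.4907 = 0.3354.
Step 5: Two-sided p-value via normal approximation = 2*(1 - Phi(|z|)) = 0.737316.
Step 6: alpha = 0.1. fail to reject H0.

R = 7, z = 0.3354, p = 0.737316, fail to reject H0.


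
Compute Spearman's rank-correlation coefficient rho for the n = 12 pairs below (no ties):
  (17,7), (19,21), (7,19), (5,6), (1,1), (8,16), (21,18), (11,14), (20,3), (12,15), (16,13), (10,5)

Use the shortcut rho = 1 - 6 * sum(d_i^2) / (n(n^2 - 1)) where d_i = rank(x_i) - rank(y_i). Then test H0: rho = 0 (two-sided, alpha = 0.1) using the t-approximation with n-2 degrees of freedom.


Step 1: Rank x and y separately (midranks; no ties here).
rank(x): 17->9, 19->10, 7->3, 5->2, 1->1, 8->4, 21->12, 11->6, 20->11, 12->7, 16->8, 10->5
rank(y): 7->5, 21->12, 19->11, 6->4, 1->1, 16->9, 18->10, 14->7, 3->2, 15->8, 13->6, 5->3
Step 2: d_i = R_x(i) - R_y(i); compute d_i^2.
  (9-5)^2=16, (10-12)^2=4, (3-11)^2=64, (2-4)^2=4, (1-1)^2=0, (4-9)^2=25, (12-10)^2=4, (6-7)^2=1, (11-2)^2=81, (7-8)^2=1, (8-6)^2=4, (5-3)^2=4
sum(d^2) = 208.
Step 3: rho = 1 - 6*208 / (12*(12^2 - 1)) = 1 - 1248/1716 = 0.272727.
Step 4: Under H0, t = rho * sqrt((n-2)/(1-rho^2)) = 0.8964 ~ t(10).
Step 5: Two-sided p-value from the t-distribution with 10 df = 0.391097.
Step 6: alpha = 0.1. fail to reject H0.

rho = 0.2727, p = 0.391097, fail to reject H0 at alpha = 0.1.


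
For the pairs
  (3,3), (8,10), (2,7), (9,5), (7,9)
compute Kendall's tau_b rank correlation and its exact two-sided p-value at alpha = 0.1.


Step 1: Enumerate the 10 unordered pairs (i,j) with i<j and classify each by sign(x_j-x_i) * sign(y_j-y_i).
  (1,2):dx=+5,dy=+7->C; (1,3):dx=-1,dy=+4->D; (1,4):dx=+6,dy=+2->C; (1,5):dx=+4,dy=+6->C
  (2,3):dx=-6,dy=-3->C; (2,4):dx=+1,dy=-5->D; (2,5):dx=-1,dy=-1->C; (3,4):dx=+7,dy=-2->D
  (3,5):dx=+5,dy=+2->C; (4,5):dx=-2,dy=+4->D
Step 2: C = 6, D = 4, total pairs = 10.
Step 3: tau = (C - D)/(n(n-1)/2) = (6 - 4)/10 = 0.200000.
Step 4: Exact two-sided p-value (enumerate n! = 120 permutations of y under H0): p = 0.816667.
Step 5: alpha = 0.1. fail to reject H0.

tau_b = 0.2000 (C=6, D=4), p = 0.816667, fail to reject H0.


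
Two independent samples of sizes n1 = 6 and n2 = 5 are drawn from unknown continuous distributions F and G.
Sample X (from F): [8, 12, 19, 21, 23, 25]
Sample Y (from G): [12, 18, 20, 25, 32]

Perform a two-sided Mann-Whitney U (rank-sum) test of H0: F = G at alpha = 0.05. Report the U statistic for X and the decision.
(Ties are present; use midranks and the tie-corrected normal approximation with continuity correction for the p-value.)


Step 1: Combine and sort all 11 observations; assign midranks.
sorted (value, group): (8,X), (12,X), (12,Y), (18,Y), (19,X), (20,Y), (21,X), (23,X), (25,X), (25,Y), (32,Y)
ranks: 8->1, 12->2.5, 12->2.5, 18->4, 19->5, 20->6, 21->7, 23->8, 25->9.5, 25->9.5, 32->11
Step 2: Rank sum for X: R1 = 1 + 2.5 + 5 + 7 + 8 + 9.5 = 33.
Step 3: U_X = R1 - n1(n1+1)/2 = 33 - 6*7/2 = 33 - 21 = 12.
       U_Y = n1*n2 - U_X = 30 - 12 = 18.
Step 4: Ties are present, so use the tie-corrected normal approximation (with continuity correction) for the p-value.
Step 5: p-value = 0.646576; compare to alpha = 0.05. fail to reject H0.

U_X = 12, p = 0.646576, fail to reject H0 at alpha = 0.05.


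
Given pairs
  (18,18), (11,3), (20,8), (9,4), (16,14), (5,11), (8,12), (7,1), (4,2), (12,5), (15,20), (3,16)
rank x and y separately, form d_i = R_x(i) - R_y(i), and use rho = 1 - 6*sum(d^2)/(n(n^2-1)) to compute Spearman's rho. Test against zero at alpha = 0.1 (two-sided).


Step 1: Rank x and y separately (midranks; no ties here).
rank(x): 18->11, 11->7, 20->12, 9->6, 16->10, 5->3, 8->5, 7->4, 4->2, 12->8, 15->9, 3->1
rank(y): 18->11, 3->3, 8->6, 4->4, 14->9, 11->7, 12->8, 1->1, 2->2, 5->5, 20->12, 16->10
Step 2: d_i = R_x(i) - R_y(i); compute d_i^2.
  (11-11)^2=0, (7-3)^2=16, (12-6)^2=36, (6-4)^2=4, (10-9)^2=1, (3-7)^2=16, (5-8)^2=9, (4-1)^2=9, (2-2)^2=0, (8-5)^2=9, (9-12)^2=9, (1-10)^2=81
sum(d^2) = 190.
Step 3: rho = 1 - 6*190 / (12*(12^2 - 1)) = 1 - 1140/1716 = 0.335664.
Step 4: Under H0, t = rho * sqrt((n-2)/(1-rho^2)) = 1.1268 ~ t(10).
Step 5: Two-sided p-value from the t-distribution with 10 df = 0.286123.
Step 6: alpha = 0.1. fail to reject H0.

rho = 0.3357, p = 0.286123, fail to reject H0 at alpha = 0.1.


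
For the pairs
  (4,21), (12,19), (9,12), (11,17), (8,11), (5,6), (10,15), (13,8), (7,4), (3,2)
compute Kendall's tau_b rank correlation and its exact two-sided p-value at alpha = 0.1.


Step 1: Enumerate the 45 unordered pairs (i,j) with i<j and classify each by sign(x_j-x_i) * sign(y_j-y_i).
  (1,2):dx=+8,dy=-2->D; (1,3):dx=+5,dy=-9->D; (1,4):dx=+7,dy=-4->D; (1,5):dx=+4,dy=-10->D
  (1,6):dx=+1,dy=-15->D; (1,7):dx=+6,dy=-6->D; (1,8):dx=+9,dy=-13->D; (1,9):dx=+3,dy=-17->D
  (1,10):dx=-1,dy=-19->C; (2,3):dx=-3,dy=-7->C; (2,4):dx=-1,dy=-2->C; (2,5):dx=-4,dy=-8->C
  (2,6):dx=-7,dy=-13->C; (2,7):dx=-2,dy=-4->C; (2,8):dx=+1,dy=-11->D; (2,9):dx=-5,dy=-15->C
  (2,10):dx=-9,dy=-17->C; (3,4):dx=+2,dy=+5->C; (3,5):dx=-1,dy=-1->C; (3,6):dx=-4,dy=-6->C
  (3,7):dx=+1,dy=+3->C; (3,8):dx=+4,dy=-4->D; (3,9):dx=-2,dy=-8->C; (3,10):dx=-6,dy=-10->C
  (4,5):dx=-3,dy=-6->C; (4,6):dx=-6,dy=-11->C; (4,7):dx=-1,dy=-2->C; (4,8):dx=+2,dy=-9->D
  (4,9):dx=-4,dy=-13->C; (4,10):dx=-8,dy=-15->C; (5,6):dx=-3,dy=-5->C; (5,7):dx=+2,dy=+4->C
  (5,8):dx=+5,dy=-3->D; (5,9):dx=-1,dy=-7->C; (5,10):dx=-5,dy=-9->C; (6,7):dx=+5,dy=+9->C
  (6,8):dx=+8,dy=+2->C; (6,9):dx=+2,dy=-2->D; (6,10):dx=-2,dy=-4->C; (7,8):dx=+3,dy=-7->D
  (7,9):dx=-3,dy=-11->C; (7,10):dx=-7,dy=-13->C; (8,9):dx=-6,dy=-4->C; (8,10):dx=-10,dy=-6->C
  (9,10):dx=-4,dy=-2->C
Step 2: C = 31, D = 14, total pairs = 45.
Step 3: tau = (C - D)/(n(n-1)/2) = (31 - 14)/45 = 0.377778.
Step 4: Exact two-sided p-value (enumerate n! = 3628800 permutations of y under H0): p = 0.155742.
Step 5: alpha = 0.1. fail to reject H0.

tau_b = 0.3778 (C=31, D=14), p = 0.155742, fail to reject H0.


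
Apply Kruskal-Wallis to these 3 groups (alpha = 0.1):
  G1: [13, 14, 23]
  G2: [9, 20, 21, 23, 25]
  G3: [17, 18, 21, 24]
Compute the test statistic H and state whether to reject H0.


Step 1: Combine all N = 12 observations and assign midranks.
sorted (value, group, rank): (9,G2,1), (13,G1,2), (14,G1,3), (17,G3,4), (18,G3,5), (20,G2,6), (21,G2,7.5), (21,G3,7.5), (23,G1,9.5), (23,G2,9.5), (24,G3,11), (25,G2,12)
Step 2: Sum ranks within each group.
R_1 = 14.5 (n_1 = 3)
R_2 = 36 (n_2 = 5)
R_3 = 27.5 (n_3 = 4)
Step 3: H = 12/(N(N+1)) * sum(R_i^2/n_i) - 3(N+1)
     = 12/(12*13) * (14.5^2/3 + 36^2/5 + 27.5^2/4) - 3*13
     = 0.076923 * 518.346 - 39
     = 0.872756.
Step 4: Ties present; correction factor C = 1 - 12/(12^3 - 12) = 0.993007. Corrected H = 0.872756 / 0.993007 = 0.878903.
Step 5: Under H0, H ~ chi^2(2); p-value = 0.644390.
Step 6: alpha = 0.1. fail to reject H0.

H = 0.8789, df = 2, p = 0.644390, fail to reject H0.


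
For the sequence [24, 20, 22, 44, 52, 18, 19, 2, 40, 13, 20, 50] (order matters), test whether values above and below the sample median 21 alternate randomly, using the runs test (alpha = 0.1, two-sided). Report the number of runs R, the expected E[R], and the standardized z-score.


Step 1: Compute median = 21; label A = above, B = below.
Labels in order: ABAAABBBABBA  (n_A = 6, n_B = 6)
Step 2: Count runs R = 7.
Step 3: Under H0 (random ordering), E[R] = 2*n_A*n_B/(n_A+n_B) + 1 = 2*6*6/12 + 1 = 7.0000.
        Var[R] = 2*n_A*n_B*(2*n_A*n_B - n_A - n_B) / ((n_A+n_B)^2 * (n_A+n_B-1)) = 4320/1584 = 2.7273.
        SD[R] = 1.6514.
Step 4: R = E[R], so z = 0 with no continuity correction.
Step 5: Two-sided p-value via normal approximation = 2*(1 - Phi(|z|)) = 1.000000.
Step 6: alpha = 0.1. fail to reject H0.

R = 7, z = 0.0000, p = 1.000000, fail to reject H0.


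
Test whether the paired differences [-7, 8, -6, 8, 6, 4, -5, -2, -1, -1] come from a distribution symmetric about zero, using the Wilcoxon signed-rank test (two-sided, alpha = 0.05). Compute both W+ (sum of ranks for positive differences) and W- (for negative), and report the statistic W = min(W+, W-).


Step 1: Drop any zero differences (none here) and take |d_i|.
|d| = [7, 8, 6, 8, 6, 4, 5, 2, 1, 1]
Step 2: Midrank |d_i| (ties get averaged ranks).
ranks: |7|->8, |8|->9.5, |6|->6.5, |8|->9.5, |6|->6.5, |4|->4, |5|->5, |2|->3, |1|->1.5, |1|->1.5
Step 3: Attach original signs; sum ranks with positive sign and with negative sign.
W+ = 9.5 + 9.5 + 6.5 + 4 = 29.5
W- = 8 + 6.5 + 5 + 3 + 1.5 + 1.5 = 25.5
(Check: W+ + W- = 55 should equal n(n+1)/2 = 55.)
Step 4: Test statistic W = min(W+, W-) = 25.5.
Step 5: Ties in |d|, so use the tie-corrected normal approximation.
        E[W] = n(n+1)/4 = 10*11/4 = 27.5.
        Tie groups: |d|=1 (t=2), |d|=6 (t=2), |d|=8 (t=2); sum(t^3 - t) = 18.
        Var[W] = n(n+1)(2n+1)/24 - sum(t^3-t)/48 = 2310/24 - 18/48 = 95.875.
        z = (W - E[W]) / sqrt(Var[W]) = (25.5 - 27.5) / 9.7916 = -0.2043.
        Two-sided p = 2*Phi(z) = 0.838153.
Step 6: alpha = 0.05. fail to reject H0.

W+ = 29.5, W- = 25.5, W = min = 25.5, p = 0.838153, fail to reject H0.


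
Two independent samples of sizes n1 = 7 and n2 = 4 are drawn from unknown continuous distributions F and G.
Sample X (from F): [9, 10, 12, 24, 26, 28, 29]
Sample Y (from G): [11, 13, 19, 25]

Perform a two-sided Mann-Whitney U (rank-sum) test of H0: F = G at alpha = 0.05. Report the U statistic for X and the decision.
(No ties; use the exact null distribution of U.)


Step 1: Combine and sort all 11 observations; assign midranks.
sorted (value, group): (9,X), (10,X), (11,Y), (12,X), (13,Y), (19,Y), (24,X), (25,Y), (26,X), (28,X), (29,X)
ranks: 9->1, 10->2, 11->3, 12->4, 13->5, 19->6, 24->7, 25->8, 26->9, 28->10, 29->11
Step 2: Rank sum for X: R1 = 1 + 2 + 4 + 7 + 9 + 10 + 11 = 44.
Step 3: U_X = R1 - n1(n1+1)/2 = 44 - 7*8/2 = 44 - 28 = 16.
       U_Y = n1*n2 - U_X = 28 - 16 = 12.
Step 4: No ties, so the exact null distribution of U (based on enumerating the C(11,7) = 330 equally likely rank assignments) gives the two-sided p-value.
Step 5: p-value = 0.787879; compare to alpha = 0.05. fail to reject H0.

U_X = 16, p = 0.787879, fail to reject H0 at alpha = 0.05.


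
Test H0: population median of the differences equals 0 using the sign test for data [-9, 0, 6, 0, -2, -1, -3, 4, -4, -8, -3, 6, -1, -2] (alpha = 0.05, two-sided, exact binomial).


Step 1: Discard zero differences. Original n = 14; n_eff = number of nonzero differences = 12.
Nonzero differences (with sign): -9, +6, -2, -1, -3, +4, -4, -8, -3, +6, -1, -2
Step 2: Count signs: positive = 3, negative = 9.
Step 3: Under H0: P(positive) = 0.5, so the number of positives S ~ Bin(12, 0.5).
Step 4: Two-sided exact p-value = sum of Bin(12,0.5) probabilities at or below the observed probability = 0.145996.
Step 5: alpha = 0.05. fail to reject H0.

n_eff = 12, pos = 3, neg = 9, p = 0.145996, fail to reject H0.


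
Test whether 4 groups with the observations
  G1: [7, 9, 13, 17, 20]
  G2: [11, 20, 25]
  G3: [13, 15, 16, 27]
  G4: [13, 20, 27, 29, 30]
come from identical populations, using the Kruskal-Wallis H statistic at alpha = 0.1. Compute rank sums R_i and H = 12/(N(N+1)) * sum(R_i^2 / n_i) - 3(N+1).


Step 1: Combine all N = 17 observations and assign midranks.
sorted (value, group, rank): (7,G1,1), (9,G1,2), (11,G2,3), (13,G1,5), (13,G3,5), (13,G4,5), (15,G3,7), (16,G3,8), (17,G1,9), (20,G1,11), (20,G2,11), (20,G4,11), (25,G2,13), (27,G3,14.5), (27,G4,14.5), (29,G4,16), (30,G4,17)
Step 2: Sum ranks within each group.
R_1 = 28 (n_1 = 5)
R_2 = 27 (n_2 = 3)
R_3 = 34.5 (n_3 = 4)
R_4 = 63.5 (n_4 = 5)
Step 3: H = 12/(N(N+1)) * sum(R_i^2/n_i) - 3(N+1)
     = 12/(17*18) * (28^2/5 + 27^2/3 + 34.5^2/4 + 63.5^2/5) - 3*18
     = 0.039216 * 1503.81 - 54
     = 4.973039.
Step 4: Ties present; correction factor C = 1 - 54/(17^3 - 17) = 0.988971. Corrected H = 4.973039 / 0.988971 = 5.028501.
Step 5: Under H0, H ~ chi^2(3); p-value = 0.169722.
Step 6: alpha = 0.1. fail to reject H0.

H = 5.0285, df = 3, p = 0.169722, fail to reject H0.


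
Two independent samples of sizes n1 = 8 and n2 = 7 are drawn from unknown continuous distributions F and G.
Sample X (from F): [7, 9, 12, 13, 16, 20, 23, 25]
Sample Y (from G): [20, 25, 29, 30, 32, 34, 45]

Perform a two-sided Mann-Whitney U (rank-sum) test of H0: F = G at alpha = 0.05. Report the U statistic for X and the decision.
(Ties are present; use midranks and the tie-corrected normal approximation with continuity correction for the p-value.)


Step 1: Combine and sort all 15 observations; assign midranks.
sorted (value, group): (7,X), (9,X), (12,X), (13,X), (16,X), (20,X), (20,Y), (23,X), (25,X), (25,Y), (29,Y), (30,Y), (32,Y), (34,Y), (45,Y)
ranks: 7->1, 9->2, 12->3, 13->4, 16->5, 20->6.5, 20->6.5, 23->8, 25->9.5, 25->9.5, 29->11, 30->12, 32->13, 34->14, 45->15
Step 2: Rank sum for X: R1 = 1 + 2 + 3 + 4 + 5 + 6.5 + 8 + 9.5 = 39.
Step 3: U_X = R1 - n1(n1+1)/2 = 39 - 8*9/2 = 39 - 36 = 3.
       U_Y = n1*n2 - U_X = 56 - 3 = 53.
Step 4: Ties are present, so use the tie-corrected normal approximation (with continuity correction) for the p-value.
Step 5: p-value = 0.004506; compare to alpha = 0.05. reject H0.

U_X = 3, p = 0.004506, reject H0 at alpha = 0.05.


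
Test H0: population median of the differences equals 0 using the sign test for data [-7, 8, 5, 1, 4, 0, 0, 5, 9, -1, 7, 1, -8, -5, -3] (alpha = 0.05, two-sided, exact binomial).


Step 1: Discard zero differences. Original n = 15; n_eff = number of nonzero differences = 13.
Nonzero differences (with sign): -7, +8, +5, +1, +4, +5, +9, -1, +7, +1, -8, -5, -3
Step 2: Count signs: positive = 8, negative = 5.
Step 3: Under H0: P(positive) = 0.5, so the number of positives S ~ Bin(13, 0.5).
Step 4: Two-sided exact p-value = sum of Bin(13,0.5) probabilities at or below the observed probability = 0.581055.
Step 5: alpha = 0.05. fail to reject H0.

n_eff = 13, pos = 8, neg = 5, p = 0.581055, fail to reject H0.


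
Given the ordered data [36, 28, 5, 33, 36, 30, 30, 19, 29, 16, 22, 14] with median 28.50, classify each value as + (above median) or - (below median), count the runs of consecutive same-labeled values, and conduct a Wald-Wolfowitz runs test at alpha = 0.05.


Step 1: Compute median = 28.50; label A = above, B = below.
Labels in order: ABBAAAABABBB  (n_A = 6, n_B = 6)
Step 2: Count runs R = 6.
Step 3: Under H0 (random ordering), E[R] = 2*n_A*n_B/(n_A+n_B) + 1 = 2*6*6/12 + 1 = 7.0000.
        Var[R] = 2*n_A*n_B*(2*n_A*n_B - n_A - n_B) / ((n_A+n_B)^2 * (n_A+n_B-1)) = 4320/1584 = 2.7273.
        SD[R] = 1.6514.
Step 4: Continuity-corrected z = (R + 0.5 - E[R]) / SD[R] = (6 + 0.5 - 7.0000) / 1.6514 = -0.3028.
Step 5: Two-sided p-value via normal approximation = 2*(1 - Phi(|z|)) = 0.762069.
Step 6: alpha = 0.05. fail to reject H0.

R = 6, z = -0.3028, p = 0.762069, fail to reject H0.


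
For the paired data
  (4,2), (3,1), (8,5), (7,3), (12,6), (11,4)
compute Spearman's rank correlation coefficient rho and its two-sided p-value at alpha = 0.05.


Step 1: Rank x and y separately (midranks; no ties here).
rank(x): 4->2, 3->1, 8->4, 7->3, 12->6, 11->5
rank(y): 2->2, 1->1, 5->5, 3->3, 6->6, 4->4
Step 2: d_i = R_x(i) - R_y(i); compute d_i^2.
  (2-2)^2=0, (1-1)^2=0, (4-5)^2=1, (3-3)^2=0, (6-6)^2=0, (5-4)^2=1
sum(d^2) = 2.
Step 3: rho = 1 - 6*2 / (6*(6^2 - 1)) = 1 - 12/210 = 0.942857.
Step 4: Under H0, t = rho * sqrt((n-2)/(1-rho^2)) = 5.6595 ~ t(4).
Step 5: Two-sided p-value from the t-distribution with 4 df = 0.004805.
Step 6: alpha = 0.05. reject H0.

rho = 0.9429, p = 0.004805, reject H0 at alpha = 0.05.


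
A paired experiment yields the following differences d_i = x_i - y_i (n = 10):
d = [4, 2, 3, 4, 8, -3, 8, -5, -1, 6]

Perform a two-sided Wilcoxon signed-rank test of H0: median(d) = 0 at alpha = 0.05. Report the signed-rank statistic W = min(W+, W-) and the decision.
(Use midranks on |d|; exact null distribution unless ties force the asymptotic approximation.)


Step 1: Drop any zero differences (none here) and take |d_i|.
|d| = [4, 2, 3, 4, 8, 3, 8, 5, 1, 6]
Step 2: Midrank |d_i| (ties get averaged ranks).
ranks: |4|->5.5, |2|->2, |3|->3.5, |4|->5.5, |8|->9.5, |3|->3.5, |8|->9.5, |5|->7, |1|->1, |6|->8
Step 3: Attach original signs; sum ranks with positive sign and with negative sign.
W+ = 5.5 + 2 + 3.5 + 5.5 + 9.5 + 9.5 + 8 = 43.5
W- = 3.5 + 7 + 1 = 11.5
(Check: W+ + W- = 55 should equal n(n+1)/2 = 55.)
Step 4: Test statistic W = min(W+, W-) = 11.5.
Step 5: Ties in |d|, so use the tie-corrected normal approximation.
        E[W] = n(n+1)/4 = 10*11/4 = 27.5.
        Tie groups: |d|=3 (t=2), |d|=4 (t=2), |d|=8 (t=2); sum(t^3 - t) = 18.
        Var[W] = n(n+1)(2n+1)/24 - sum(t^3-t)/48 = 2310/24 - 18/48 = 95.875.
        z = (W - E[W]) / sqrt(Var[W]) = (11.5 - 27.5) / 9.7916 = -1.6341.
        Two-sided p = 2*Phi(z) = 0.102247.
Step 6: alpha = 0.05. fail to reject H0.

W+ = 43.5, W- = 11.5, W = min = 11.5, p = 0.102247, fail to reject H0.


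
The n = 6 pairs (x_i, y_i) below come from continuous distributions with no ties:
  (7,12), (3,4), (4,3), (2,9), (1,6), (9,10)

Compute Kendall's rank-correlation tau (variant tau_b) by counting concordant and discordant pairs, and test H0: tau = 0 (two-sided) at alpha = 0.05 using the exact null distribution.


Step 1: Enumerate the 15 unordered pairs (i,j) with i<j and classify each by sign(x_j-x_i) * sign(y_j-y_i).
  (1,2):dx=-4,dy=-8->C; (1,3):dx=-3,dy=-9->C; (1,4):dx=-5,dy=-3->C; (1,5):dx=-6,dy=-6->C
  (1,6):dx=+2,dy=-2->D; (2,3):dx=+1,dy=-1->D; (2,4):dx=-1,dy=+5->D; (2,5):dx=-2,dy=+2->D
  (2,6):dx=+6,dy=+6->C; (3,4):dx=-2,dy=+6->D; (3,5):dx=-3,dy=+3->D; (3,6):dx=+5,dy=+7->C
  (4,5):dx=-1,dy=-3->C; (4,6):dx=+7,dy=+1->C; (5,6):dx=+8,dy=+4->C
Step 2: C = 9, D = 6, total pairs = 15.
Step 3: tau = (C - D)/(n(n-1)/2) = (9 - 6)/15 = 0.200000.
Step 4: Exact two-sided p-value (enumerate n! = 720 permutations of y under H0): p = 0.719444.
Step 5: alpha = 0.05. fail to reject H0.

tau_b = 0.2000 (C=9, D=6), p = 0.719444, fail to reject H0.


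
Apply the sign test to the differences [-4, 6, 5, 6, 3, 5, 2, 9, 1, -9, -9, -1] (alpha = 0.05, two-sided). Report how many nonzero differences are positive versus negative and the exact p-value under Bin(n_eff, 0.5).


Step 1: Discard zero differences. Original n = 12; n_eff = number of nonzero differences = 12.
Nonzero differences (with sign): -4, +6, +5, +6, +3, +5, +2, +9, +1, -9, -9, -1
Step 2: Count signs: positive = 8, negative = 4.
Step 3: Under H0: P(positive) = 0.5, so the number of positives S ~ Bin(12, 0.5).
Step 4: Two-sided exact p-value = sum of Bin(12,0.5) probabilities at or below the observed probability = 0.387695.
Step 5: alpha = 0.05. fail to reject H0.

n_eff = 12, pos = 8, neg = 4, p = 0.387695, fail to reject H0.


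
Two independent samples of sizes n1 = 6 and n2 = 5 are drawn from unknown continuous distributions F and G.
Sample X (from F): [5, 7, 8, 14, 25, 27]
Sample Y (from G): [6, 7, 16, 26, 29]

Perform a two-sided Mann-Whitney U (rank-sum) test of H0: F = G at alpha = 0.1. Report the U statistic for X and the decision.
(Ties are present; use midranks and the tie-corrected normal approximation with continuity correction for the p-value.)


Step 1: Combine and sort all 11 observations; assign midranks.
sorted (value, group): (5,X), (6,Y), (7,X), (7,Y), (8,X), (14,X), (16,Y), (25,X), (26,Y), (27,X), (29,Y)
ranks: 5->1, 6->2, 7->3.5, 7->3.5, 8->5, 14->6, 16->7, 25->8, 26->9, 27->10, 29->11
Step 2: Rank sum for X: R1 = 1 + 3.5 + 5 + 6 + 8 + 10 = 33.5.
Step 3: U_X = R1 - n1(n1+1)/2 = 33.5 - 6*7/2 = 33.5 - 21 = 12.5.
       U_Y = n1*n2 - U_X = 30 - 12.5 = 17.5.
Step 4: Ties are present, so use the tie-corrected normal approximation (with continuity correction) for the p-value.
Step 5: p-value = 0.714379; compare to alpha = 0.1. fail to reject H0.

U_X = 12.5, p = 0.714379, fail to reject H0 at alpha = 0.1.


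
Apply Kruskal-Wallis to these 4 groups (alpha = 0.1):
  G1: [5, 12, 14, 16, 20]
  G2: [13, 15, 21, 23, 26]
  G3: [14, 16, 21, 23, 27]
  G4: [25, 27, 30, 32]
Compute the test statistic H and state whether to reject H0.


Step 1: Combine all N = 19 observations and assign midranks.
sorted (value, group, rank): (5,G1,1), (12,G1,2), (13,G2,3), (14,G1,4.5), (14,G3,4.5), (15,G2,6), (16,G1,7.5), (16,G3,7.5), (20,G1,9), (21,G2,10.5), (21,G3,10.5), (23,G2,12.5), (23,G3,12.5), (25,G4,14), (26,G2,15), (27,G3,16.5), (27,G4,16.5), (30,G4,18), (32,G4,19)
Step 2: Sum ranks within each group.
R_1 = 24 (n_1 = 5)
R_2 = 47 (n_2 = 5)
R_3 = 51.5 (n_3 = 5)
R_4 = 67.5 (n_4 = 4)
Step 3: H = 12/(N(N+1)) * sum(R_i^2/n_i) - 3(N+1)
     = 12/(19*20) * (24^2/5 + 47^2/5 + 51.5^2/5 + 67.5^2/4) - 3*20
     = 0.031579 * 2226.51 - 60
     = 10.310921.
Step 4: Ties present; correction factor C = 1 - 30/(19^3 - 19) = 0.995614. Corrected H = 10.310921 / 0.995614 = 10.356344.
Step 5: Under H0, H ~ chi^2(3); p-value = 0.015768.
Step 6: alpha = 0.1. reject H0.

H = 10.3563, df = 3, p = 0.015768, reject H0.


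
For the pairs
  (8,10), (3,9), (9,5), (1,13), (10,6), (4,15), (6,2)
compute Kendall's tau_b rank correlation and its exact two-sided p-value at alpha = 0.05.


Step 1: Enumerate the 21 unordered pairs (i,j) with i<j and classify each by sign(x_j-x_i) * sign(y_j-y_i).
  (1,2):dx=-5,dy=-1->C; (1,3):dx=+1,dy=-5->D; (1,4):dx=-7,dy=+3->D; (1,5):dx=+2,dy=-4->D
  (1,6):dx=-4,dy=+5->D; (1,7):dx=-2,dy=-8->C; (2,3):dx=+6,dy=-4->D; (2,4):dx=-2,dy=+4->D
  (2,5):dx=+7,dy=-3->D; (2,6):dx=+1,dy=+6->C; (2,7):dx=+3,dy=-7->D; (3,4):dx=-8,dy=+8->D
  (3,5):dx=+1,dy=+1->C; (3,6):dx=-5,dy=+10->D; (3,7):dx=-3,dy=-3->C; (4,5):dx=+9,dy=-7->D
  (4,6):dx=+3,dy=+2->C; (4,7):dx=+5,dy=-11->D; (5,6):dx=-6,dy=+9->D; (5,7):dx=-4,dy=-4->C
  (6,7):dx=+2,dy=-13->D
Step 2: C = 7, D = 14, total pairs = 21.
Step 3: tau = (C - D)/(n(n-1)/2) = (7 - 14)/21 = -0.333333.
Step 4: Exact two-sided p-value (enumerate n! = 5040 permutations of y under H0): p = 0.381349.
Step 5: alpha = 0.05. fail to reject H0.

tau_b = -0.3333 (C=7, D=14), p = 0.381349, fail to reject H0.


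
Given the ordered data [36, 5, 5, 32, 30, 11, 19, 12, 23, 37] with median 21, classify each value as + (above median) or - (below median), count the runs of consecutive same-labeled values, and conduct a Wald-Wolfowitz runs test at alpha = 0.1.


Step 1: Compute median = 21; label A = above, B = below.
Labels in order: ABBAABBBAA  (n_A = 5, n_B = 5)
Step 2: Count runs R = 5.
Step 3: Under H0 (random ordering), E[R] = 2*n_A*n_B/(n_A+n_B) + 1 = 2*5*5/10 + 1 = 6.0000.
        Var[R] = 2*n_A*n_B*(2*n_A*n_B - n_A - n_B) / ((n_A+n_B)^2 * (n_A+n_B-1)) = 2000/900 = 2.2222.
        SD[R] = 1.4907.
Step 4: Continuity-corrected z = (R + 0.5 - E[R]) / SD[R] = (5 + 0.5 - 6.0000) / 1.4907 = -0.3354.
Step 5: Two-sided p-value via normal approximation = 2*(1 - Phi(|z|)) = 0.737316.
Step 6: alpha = 0.1. fail to reject H0.

R = 5, z = -0.3354, p = 0.737316, fail to reject H0.


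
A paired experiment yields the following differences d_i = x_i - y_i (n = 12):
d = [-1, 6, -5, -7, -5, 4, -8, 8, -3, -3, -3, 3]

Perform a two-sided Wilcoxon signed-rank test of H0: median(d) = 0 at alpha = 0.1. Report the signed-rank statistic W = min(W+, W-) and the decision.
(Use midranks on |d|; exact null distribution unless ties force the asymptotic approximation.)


Step 1: Drop any zero differences (none here) and take |d_i|.
|d| = [1, 6, 5, 7, 5, 4, 8, 8, 3, 3, 3, 3]
Step 2: Midrank |d_i| (ties get averaged ranks).
ranks: |1|->1, |6|->9, |5|->7.5, |7|->10, |5|->7.5, |4|->6, |8|->11.5, |8|->11.5, |3|->3.5, |3|->3.5, |3|->3.5, |3|->3.5
Step 3: Attach original signs; sum ranks with positive sign and with negative sign.
W+ = 9 + 6 + 11.5 + 3.5 = 30
W- = 1 + 7.5 + 10 + 7.5 + 11.5 + 3.5 + 3.5 + 3.5 = 48
(Check: W+ + W- = 78 should equal n(n+1)/2 = 78.)
Step 4: Test statistic W = min(W+, W-) = 30.
Step 5: Ties in |d|, so use the tie-corrected normal approximation.
        E[W] = n(n+1)/4 = 12*13/4 = 39.
        Tie groups: |d|=3 (t=4), |d|=5 (t=2), |d|=8 (t=2); sum(t^3 - t) = 72.
        Var[W] = n(n+1)(2n+1)/24 - sum(t^3-t)/48 = 3900/24 - 72/48 = 161.
        z = (W - E[W]) / sqrt(Var[W]) = (30 - 39) / 12.6886 = -0.7093.
        Two-sided p = 2*Phi(z) = 0.478139.
Step 6: alpha = 0.1. fail to reject H0.

W+ = 30, W- = 48, W = min = 30, p = 0.478139, fail to reject H0.


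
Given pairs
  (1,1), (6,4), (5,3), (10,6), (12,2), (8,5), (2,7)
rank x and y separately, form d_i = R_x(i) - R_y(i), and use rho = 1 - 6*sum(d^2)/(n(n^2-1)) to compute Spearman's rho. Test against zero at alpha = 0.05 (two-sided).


Step 1: Rank x and y separately (midranks; no ties here).
rank(x): 1->1, 6->4, 5->3, 10->6, 12->7, 8->5, 2->2
rank(y): 1->1, 4->4, 3->3, 6->6, 2->2, 5->5, 7->7
Step 2: d_i = R_x(i) - R_y(i); compute d_i^2.
  (1-1)^2=0, (4-4)^2=0, (3-3)^2=0, (6-6)^2=0, (7-2)^2=25, (5-5)^2=0, (2-7)^2=25
sum(d^2) = 50.
Step 3: rho = 1 - 6*50 / (7*(7^2 - 1)) = 1 - 300/336 = 0.107143.
Step 4: Under H0, t = rho * sqrt((n-2)/(1-rho^2)) = 0.2410 ~ t(5).
Step 5: Two-sided p-value from the t-distribution with 5 df = 0.819151.
Step 6: alpha = 0.05. fail to reject H0.

rho = 0.1071, p = 0.819151, fail to reject H0 at alpha = 0.05.


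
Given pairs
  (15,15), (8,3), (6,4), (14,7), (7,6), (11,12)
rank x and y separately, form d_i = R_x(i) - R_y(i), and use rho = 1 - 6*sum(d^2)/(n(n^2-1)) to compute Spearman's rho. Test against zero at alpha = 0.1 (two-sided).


Step 1: Rank x and y separately (midranks; no ties here).
rank(x): 15->6, 8->3, 6->1, 14->5, 7->2, 11->4
rank(y): 15->6, 3->1, 4->2, 7->4, 6->3, 12->5
Step 2: d_i = R_x(i) - R_y(i); compute d_i^2.
  (6-6)^2=0, (3-1)^2=4, (1-2)^2=1, (5-4)^2=1, (2-3)^2=1, (4-5)^2=1
sum(d^2) = 8.
Step 3: rho = 1 - 6*8 / (6*(6^2 - 1)) = 1 - 48/210 = 0.771429.
Step 4: Under H0, t = rho * sqrt((n-2)/(1-rho^2)) = 2.4247 ~ t(4).
Step 5: Two-sided p-value from the t-distribution with 4 df = 0.072397.
Step 6: alpha = 0.1. reject H0.

rho = 0.7714, p = 0.072397, reject H0 at alpha = 0.1.


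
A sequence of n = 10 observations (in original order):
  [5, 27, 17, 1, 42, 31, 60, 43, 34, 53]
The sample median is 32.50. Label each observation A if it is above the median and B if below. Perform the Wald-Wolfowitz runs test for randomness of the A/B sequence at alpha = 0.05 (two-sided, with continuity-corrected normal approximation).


Step 1: Compute median = 32.50; label A = above, B = below.
Labels in order: BBBBABAAAA  (n_A = 5, n_B = 5)
Step 2: Count runs R = 4.
Step 3: Under H0 (random ordering), E[R] = 2*n_A*n_B/(n_A+n_B) + 1 = 2*5*5/10 + 1 = 6.0000.
        Var[R] = 2*n_A*n_B*(2*n_A*n_B - n_A - n_B) / ((n_A+n_B)^2 * (n_A+n_B-1)) = 2000/900 = 2.2222.
        SD[R] = 1.4907.
Step 4: Continuity-corrected z = (R + 0.5 - E[R]) / SD[R] = (4 + 0.5 - 6.0000) / 1.4907 = -1.0062.
Step 5: Two-sided p-value via normal approximation = 2*(1 - Phi(|z|)) = 0.314305.
Step 6: alpha = 0.05. fail to reject H0.

R = 4, z = -1.0062, p = 0.314305, fail to reject H0.


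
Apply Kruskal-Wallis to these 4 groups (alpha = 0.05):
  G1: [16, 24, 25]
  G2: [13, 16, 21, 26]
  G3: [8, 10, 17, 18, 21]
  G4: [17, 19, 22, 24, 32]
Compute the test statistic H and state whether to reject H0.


Step 1: Combine all N = 17 observations and assign midranks.
sorted (value, group, rank): (8,G3,1), (10,G3,2), (13,G2,3), (16,G1,4.5), (16,G2,4.5), (17,G3,6.5), (17,G4,6.5), (18,G3,8), (19,G4,9), (21,G2,10.5), (21,G3,10.5), (22,G4,12), (24,G1,13.5), (24,G4,13.5), (25,G1,15), (26,G2,16), (32,G4,17)
Step 2: Sum ranks within each group.
R_1 = 33 (n_1 = 3)
R_2 = 34 (n_2 = 4)
R_3 = 28 (n_3 = 5)
R_4 = 58 (n_4 = 5)
Step 3: H = 12/(N(N+1)) * sum(R_i^2/n_i) - 3(N+1)
     = 12/(17*18) * (33^2/3 + 34^2/4 + 28^2/5 + 58^2/5) - 3*18
     = 0.039216 * 1481.6 - 54
     = 4.101961.
Step 4: Ties present; correction factor C = 1 - 24/(17^3 - 17) = 0.995098. Corrected H = 4.101961 / 0.995098 = 4.122167.
Step 5: Under H0, H ~ chi^2(3); p-value = 0.248571.
Step 6: alpha = 0.05. fail to reject H0.

H = 4.1222, df = 3, p = 0.248571, fail to reject H0.


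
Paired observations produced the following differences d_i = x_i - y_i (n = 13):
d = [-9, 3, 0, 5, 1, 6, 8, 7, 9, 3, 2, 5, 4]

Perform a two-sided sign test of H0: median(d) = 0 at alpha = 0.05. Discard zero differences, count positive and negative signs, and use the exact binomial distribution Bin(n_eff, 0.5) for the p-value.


Step 1: Discard zero differences. Original n = 13; n_eff = number of nonzero differences = 12.
Nonzero differences (with sign): -9, +3, +5, +1, +6, +8, +7, +9, +3, +2, +5, +4
Step 2: Count signs: positive = 11, negative = 1.
Step 3: Under H0: P(positive) = 0.5, so the number of positives S ~ Bin(12, 0.5).
Step 4: Two-sided exact p-value = sum of Bin(12,0.5) probabilities at or below the observed probability = 0.006348.
Step 5: alpha = 0.05. reject H0.

n_eff = 12, pos = 11, neg = 1, p = 0.006348, reject H0.


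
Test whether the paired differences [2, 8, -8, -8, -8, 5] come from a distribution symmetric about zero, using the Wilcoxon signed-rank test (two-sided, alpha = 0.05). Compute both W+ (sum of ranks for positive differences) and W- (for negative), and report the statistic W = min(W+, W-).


Step 1: Drop any zero differences (none here) and take |d_i|.
|d| = [2, 8, 8, 8, 8, 5]
Step 2: Midrank |d_i| (ties get averaged ranks).
ranks: |2|->1, |8|->4.5, |8|->4.5, |8|->4.5, |8|->4.5, |5|->2
Step 3: Attach original signs; sum ranks with positive sign and with negative sign.
W+ = 1 + 4.5 + 2 = 7.5
W- = 4.5 + 4.5 + 4.5 = 13.5
(Check: W+ + W- = 21 should equal n(n+1)/2 = 21.)
Step 4: Test statistic W = min(W+, W-) = 7.5.
Step 5: Ties in |d|, so use the tie-corrected normal approximation.
        E[W] = n(n+1)/4 = 6*7/4 = 10.5.
        Tie groups: |d|=8 (t=4); sum(t^3 - t) = 60.
        Var[W] = n(n+1)(2n+1)/24 - sum(t^3-t)/48 = 546/24 - 60/48 = 21.5.
        z = (W - E[W]) / sqrt(Var[W]) = (7.5 - 10.5) / 4.6368 = -0.6470.
        Two-sided p = 2*Phi(z) = 0.517634.
Step 6: alpha = 0.05. fail to reject H0.

W+ = 7.5, W- = 13.5, W = min = 7.5, p = 0.517634, fail to reject H0.


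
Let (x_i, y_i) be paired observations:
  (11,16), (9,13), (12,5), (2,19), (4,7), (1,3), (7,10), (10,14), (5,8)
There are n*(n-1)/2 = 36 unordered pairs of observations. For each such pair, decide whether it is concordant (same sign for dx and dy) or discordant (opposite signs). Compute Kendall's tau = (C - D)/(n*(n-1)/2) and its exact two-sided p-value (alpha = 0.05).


Step 1: Enumerate the 36 unordered pairs (i,j) with i<j and classify each by sign(x_j-x_i) * sign(y_j-y_i).
  (1,2):dx=-2,dy=-3->C; (1,3):dx=+1,dy=-11->D; (1,4):dx=-9,dy=+3->D; (1,5):dx=-7,dy=-9->C
  (1,6):dx=-10,dy=-13->C; (1,7):dx=-4,dy=-6->C; (1,8):dx=-1,dy=-2->C; (1,9):dx=-6,dy=-8->C
  (2,3):dx=+3,dy=-8->D; (2,4):dx=-7,dy=+6->D; (2,5):dx=-5,dy=-6->C; (2,6):dx=-8,dy=-10->C
  (2,7):dx=-2,dy=-3->C; (2,8):dx=+1,dy=+1->C; (2,9):dx=-4,dy=-5->C; (3,4):dx=-10,dy=+14->D
  (3,5):dx=-8,dy=+2->D; (3,6):dx=-11,dy=-2->C; (3,7):dx=-5,dy=+5->D; (3,8):dx=-2,dy=+9->D
  (3,9):dx=-7,dy=+3->D; (4,5):dx=+2,dy=-12->D; (4,6):dx=-1,dy=-16->C; (4,7):dx=+5,dy=-9->D
  (4,8):dx=+8,dy=-5->D; (4,9):dx=+3,dy=-11->D; (5,6):dx=-3,dy=-4->C; (5,7):dx=+3,dy=+3->C
  (5,8):dx=+6,dy=+7->C; (5,9):dx=+1,dy=+1->C; (6,7):dx=+6,dy=+7->C; (6,8):dx=+9,dy=+11->C
  (6,9):dx=+4,dy=+5->C; (7,8):dx=+3,dy=+4->C; (7,9):dx=-2,dy=-2->C; (8,9):dx=-5,dy=-6->C
Step 2: C = 23, D = 13, total pairs = 36.
Step 3: tau = (C - D)/(n(n-1)/2) = (23 - 13)/36 = 0.277778.
Step 4: Exact two-sided p-value (enumerate n! = 362880 permutations of y under H0): p = 0.358488.
Step 5: alpha = 0.05. fail to reject H0.

tau_b = 0.2778 (C=23, D=13), p = 0.358488, fail to reject H0.


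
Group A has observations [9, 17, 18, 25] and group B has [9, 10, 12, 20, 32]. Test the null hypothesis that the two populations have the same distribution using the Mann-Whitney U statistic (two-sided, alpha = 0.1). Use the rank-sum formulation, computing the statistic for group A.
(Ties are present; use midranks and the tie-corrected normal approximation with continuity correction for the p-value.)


Step 1: Combine and sort all 9 observations; assign midranks.
sorted (value, group): (9,X), (9,Y), (10,Y), (12,Y), (17,X), (18,X), (20,Y), (25,X), (32,Y)
ranks: 9->1.5, 9->1.5, 10->3, 12->4, 17->5, 18->6, 20->7, 25->8, 32->9
Step 2: Rank sum for X: R1 = 1.5 + 5 + 6 + 8 = 20.5.
Step 3: U_X = R1 - n1(n1+1)/2 = 20.5 - 4*5/2 = 20.5 - 10 = 10.5.
       U_Y = n1*n2 - U_X = 20 - 10.5 = 9.5.
Step 4: Ties are present, so use the tie-corrected normal approximation (with continuity correction) for the p-value.
Step 5: p-value = 1.000000; compare to alpha = 0.1. fail to reject H0.

U_X = 10.5, p = 1.000000, fail to reject H0 at alpha = 0.1.


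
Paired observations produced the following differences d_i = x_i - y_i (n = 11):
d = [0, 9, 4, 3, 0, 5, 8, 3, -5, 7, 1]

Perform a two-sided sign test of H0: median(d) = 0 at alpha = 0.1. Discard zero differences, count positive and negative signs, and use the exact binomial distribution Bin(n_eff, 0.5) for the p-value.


Step 1: Discard zero differences. Original n = 11; n_eff = number of nonzero differences = 9.
Nonzero differences (with sign): +9, +4, +3, +5, +8, +3, -5, +7, +1
Step 2: Count signs: positive = 8, negative = 1.
Step 3: Under H0: P(positive) = 0.5, so the number of positives S ~ Bin(9, 0.5).
Step 4: Two-sided exact p-value = sum of Bin(9,0.5) probabilities at or below the observed probability = 0.039062.
Step 5: alpha = 0.1. reject H0.

n_eff = 9, pos = 8, neg = 1, p = 0.039062, reject H0.


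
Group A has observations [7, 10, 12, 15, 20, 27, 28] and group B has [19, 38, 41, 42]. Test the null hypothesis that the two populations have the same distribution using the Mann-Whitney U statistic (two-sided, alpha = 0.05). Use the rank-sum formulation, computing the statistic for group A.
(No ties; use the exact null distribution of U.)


Step 1: Combine and sort all 11 observations; assign midranks.
sorted (value, group): (7,X), (10,X), (12,X), (15,X), (19,Y), (20,X), (27,X), (28,X), (38,Y), (41,Y), (42,Y)
ranks: 7->1, 10->2, 12->3, 15->4, 19->5, 20->6, 27->7, 28->8, 38->9, 41->10, 42->11
Step 2: Rank sum for X: R1 = 1 + 2 + 3 + 4 + 6 + 7 + 8 = 31.
Step 3: U_X = R1 - n1(n1+1)/2 = 31 - 7*8/2 = 31 - 28 = 3.
       U_Y = n1*n2 - U_X = 28 - 3 = 25.
Step 4: No ties, so the exact null distribution of U (based on enumerating the C(11,7) = 330 equally likely rank assignments) gives the two-sided p-value.
Step 5: p-value = 0.042424; compare to alpha = 0.05. reject H0.

U_X = 3, p = 0.042424, reject H0 at alpha = 0.05.


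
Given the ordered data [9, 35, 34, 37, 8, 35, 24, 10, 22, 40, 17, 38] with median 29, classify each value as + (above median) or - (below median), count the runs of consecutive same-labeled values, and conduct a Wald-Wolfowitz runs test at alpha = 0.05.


Step 1: Compute median = 29; label A = above, B = below.
Labels in order: BAAABABBBABA  (n_A = 6, n_B = 6)
Step 2: Count runs R = 8.
Step 3: Under H0 (random ordering), E[R] = 2*n_A*n_B/(n_A+n_B) + 1 = 2*6*6/12 + 1 = 7.0000.
        Var[R] = 2*n_A*n_B*(2*n_A*n_B - n_A - n_B) / ((n_A+n_B)^2 * (n_A+n_B-1)) = 4320/1584 = 2.7273.
        SD[R] = 1.6514.
Step 4: Continuity-corrected z = (R - 0.5 - E[R]) / SD[R] = (8 - 0.5 - 7.0000) / 1.6514 = 0.3028.
Step 5: Two-sided p-value via normal approximation = 2*(1 - Phi(|z|)) = 0.762069.
Step 6: alpha = 0.05. fail to reject H0.

R = 8, z = 0.3028, p = 0.762069, fail to reject H0.


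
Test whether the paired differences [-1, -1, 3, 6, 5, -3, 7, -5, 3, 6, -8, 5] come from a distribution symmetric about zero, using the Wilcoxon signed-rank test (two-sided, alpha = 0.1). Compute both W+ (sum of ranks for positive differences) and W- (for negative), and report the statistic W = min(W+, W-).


Step 1: Drop any zero differences (none here) and take |d_i|.
|d| = [1, 1, 3, 6, 5, 3, 7, 5, 3, 6, 8, 5]
Step 2: Midrank |d_i| (ties get averaged ranks).
ranks: |1|->1.5, |1|->1.5, |3|->4, |6|->9.5, |5|->7, |3|->4, |7|->11, |5|->7, |3|->4, |6|->9.5, |8|->12, |5|->7
Step 3: Attach original signs; sum ranks with positive sign and with negative sign.
W+ = 4 + 9.5 + 7 + 11 + 4 + 9.5 + 7 = 52
W- = 1.5 + 1.5 + 4 + 7 + 12 = 26
(Check: W+ + W- = 78 should equal n(n+1)/2 = 78.)
Step 4: Test statistic W = min(W+, W-) = 26.
Step 5: Ties in |d|, so use the tie-corrected normal approximation.
        E[W] = n(n+1)/4 = 12*13/4 = 39.
        Tie groups: |d|=1 (t=2), |d|=3 (t=3), |d|=5 (t=3), |d|=6 (t=2); sum(t^3 - t) = 60.
        Var[W] = n(n+1)(2n+1)/24 - sum(t^3-t)/48 = 3900/24 - 60/48 = 161.25.
        z = (W - E[W]) / sqrt(Var[W]) = (26 - 39) / 12.6984 = -1.0237.
        Two-sided p = 2*Phi(z) = 0.305954.
Step 6: alpha = 0.1. fail to reject H0.

W+ = 52, W- = 26, W = min = 26, p = 0.305954, fail to reject H0.


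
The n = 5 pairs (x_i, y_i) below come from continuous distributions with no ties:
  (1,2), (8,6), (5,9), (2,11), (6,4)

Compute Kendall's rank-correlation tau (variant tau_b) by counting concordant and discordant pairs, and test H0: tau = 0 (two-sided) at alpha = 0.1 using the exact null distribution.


Step 1: Enumerate the 10 unordered pairs (i,j) with i<j and classify each by sign(x_j-x_i) * sign(y_j-y_i).
  (1,2):dx=+7,dy=+4->C; (1,3):dx=+4,dy=+7->C; (1,4):dx=+1,dy=+9->C; (1,5):dx=+5,dy=+2->C
  (2,3):dx=-3,dy=+3->D; (2,4):dx=-6,dy=+5->D; (2,5):dx=-2,dy=-2->C; (3,4):dx=-3,dy=+2->D
  (3,5):dx=+1,dy=-5->D; (4,5):dx=+4,dy=-7->D
Step 2: C = 5, D = 5, total pairs = 10.
Step 3: tau = (C - D)/(n(n-1)/2) = (5 - 5)/10 = 0.000000.
Step 4: Exact two-sided p-value (enumerate n! = 120 permutations of y under H0): p = 1.000000.
Step 5: alpha = 0.1. fail to reject H0.

tau_b = 0.0000 (C=5, D=5), p = 1.000000, fail to reject H0.


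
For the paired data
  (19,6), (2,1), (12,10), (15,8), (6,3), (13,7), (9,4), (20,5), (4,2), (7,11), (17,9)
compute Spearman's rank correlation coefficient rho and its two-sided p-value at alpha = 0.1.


Step 1: Rank x and y separately (midranks; no ties here).
rank(x): 19->10, 2->1, 12->6, 15->8, 6->3, 13->7, 9->5, 20->11, 4->2, 7->4, 17->9
rank(y): 6->6, 1->1, 10->10, 8->8, 3->3, 7->7, 4->4, 5->5, 2->2, 11->11, 9->9
Step 2: d_i = R_x(i) - R_y(i); compute d_i^2.
  (10-6)^2=16, (1-1)^2=0, (6-10)^2=16, (8-8)^2=0, (3-3)^2=0, (7-7)^2=0, (5-4)^2=1, (11-5)^2=36, (2-2)^2=0, (4-11)^2=49, (9-9)^2=0
sum(d^2) = 118.
Step 3: rho = 1 - 6*118 / (11*(11^2 - 1)) = 1 - 708/1320 = 0.463636.
Step 4: Under H0, t = rho * sqrt((n-2)/(1-rho^2)) = 1.5698 ~ t(9).
Step 5: Two-sided p-value from the t-distribution with 9 df = 0.150901.
Step 6: alpha = 0.1. fail to reject H0.

rho = 0.4636, p = 0.150901, fail to reject H0 at alpha = 0.1.


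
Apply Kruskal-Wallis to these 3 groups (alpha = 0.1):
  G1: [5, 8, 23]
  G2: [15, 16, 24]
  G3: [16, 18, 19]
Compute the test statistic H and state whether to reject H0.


Step 1: Combine all N = 9 observations and assign midranks.
sorted (value, group, rank): (5,G1,1), (8,G1,2), (15,G2,3), (16,G2,4.5), (16,G3,4.5), (18,G3,6), (19,G3,7), (23,G1,8), (24,G2,9)
Step 2: Sum ranks within each group.
R_1 = 11 (n_1 = 3)
R_2 = 16.5 (n_2 = 3)
R_3 = 17.5 (n_3 = 3)
Step 3: H = 12/(N(N+1)) * sum(R_i^2/n_i) - 3(N+1)
     = 12/(9*10) * (11^2/3 + 16.5^2/3 + 17.5^2/3) - 3*10
     = 0.133333 * 233.167 - 30
     = 1.088889.
Step 4: Ties present; correction factor C = 1 - 6/(9^3 - 9) = 0.991667. Corrected H = 1.088889 / 0.991667 = 1.098039.
Step 5: Under H0, H ~ chi^2(2); p-value = 0.577516.
Step 6: alpha = 0.1. fail to reject H0.

H = 1.0980, df = 2, p = 0.577516, fail to reject H0.
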